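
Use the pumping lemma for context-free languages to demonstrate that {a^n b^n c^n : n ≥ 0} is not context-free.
Assume for contradiction that L is context-free, and let p ≥ 1 be the pumping length given by the pumping lemma for CFLs.
Choose s = a^p b^p c^p. Then s ∈ L and |s| = 3p ≥ p.
By the CFL pumping lemma, s = uvxyz for some u, v, x, y, z with |vxy| ≤ p, |vy| ≥ 1, and uv^i xy^i z ∈ L for every i ≥ 0.

Because |vxy| ≤ p, the window vxy cannot contain both an a and a c: any substring of s containing both must include the entire block b^p plus at least one a and one c, so it has length ≥ p + 2 > p.
Hence at least one of the letters a, c does not occur in vy at all.

Take i = 0: the string uxz is obtained from s by deleting |vy| ≥ 1 symbols, so |uxz| = 3p − |vy| < 3p.
But the letter (a or c) that does not occur in vy still occurs exactly p times in uxz. Every string of L with exactly p copies of some letter is a^p b^p c^p, of length 3p. Since |uxz| < 3p, uxz ∉ L.

This contradicts the CFL pumping lemma, which requires uv^i xy^i z ∈ L for all i ≥ 0.
Hence L = {a^n b^n c^n : n ≥ 0} is not context-free. ∎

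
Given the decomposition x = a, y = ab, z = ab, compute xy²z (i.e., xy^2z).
aababab

Given x = 'a', y = 'ab', z = 'ab' and i = 2:

xy^2z = x + y·y·...·y (2 times) + z
       = 'a' + 'ab'^2 + 'ab'
       = 'a' + 'abab' + 'ab'
       = 'aababab'

The pumped string is 'aababab' with length 7.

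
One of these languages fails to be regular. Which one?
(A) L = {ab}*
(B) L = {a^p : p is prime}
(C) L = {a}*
(B) {a^p : p is prime}

(B) L = {a^p : p is prime} is NOT regular.

The pumping lemma can be used to prove this:
After pumping, the length becomes composite

The other languages are regular because they can be recognized by finite automata.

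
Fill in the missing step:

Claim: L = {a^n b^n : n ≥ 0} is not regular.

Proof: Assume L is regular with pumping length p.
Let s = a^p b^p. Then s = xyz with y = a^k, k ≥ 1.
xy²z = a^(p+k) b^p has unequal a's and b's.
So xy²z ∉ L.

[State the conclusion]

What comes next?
This contradicts the pumping lemma for regular languages,
which guarantees xy^i z ∈ L for all i ≥ 0.

Since our assumption that L is regular leads to a contradiction,
we conclude that L = {a^n b^n : n ≥ 0} is NOT regular. ∎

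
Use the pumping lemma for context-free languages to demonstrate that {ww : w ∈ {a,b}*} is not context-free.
Assume for contradiction that L is context-free, and let p ≥ 1 be the pumping length given by the pumping lemma for CFLs.
Choose s = a^p b^p a^p b^p. Then s ∈ L (take w = a^p b^p) and |s| = 4p ≥ p.
By the CFL pumping lemma, s = uvxyz for some u, v, x, y, z with |vxy| ≤ p, |vy| ≥ 1, and uv^i xy^i z ∈ L for every i ≥ 0.

Write s as four blocks A₁ B₁ A₂ B₂ with A₁ = A₂ = a^p and B₁ = B₂ = b^p. Since |vxy| ≤ p, the window vxy lies inside at most two adjacent blocks. Take i = 0 and let t = uxz, so |t| = 4p − |vy| with 1 ≤ |vy| ≤ p. If |t| is odd, t ∉ L immediately, so assume |vy| is even (hence |vy| ≥ 2) and |t|/2 = 2p − |vy|/2, which satisfies p ≤ |t|/2 ≤ 2p − 1.

Case 1 (vxy inside A₁B₁): t = a^(p−j) b^(p−l) a^p b^p with j + l = |vy|. The second half of t has length < 2p, so it is a suffix of the trailing a^p b^p and ends in b; the first half is a^(p−j) b^(p−l) a^((j+l)/2), which ends in a because (j+l)/2 ≥ 1. The halves differ, so t ∉ L.

Case 2 (vxy inside B₁A₂, straddling the middle): t = a^p b^(p−j) a^(p−l) b^p with j + l = |vy|. If t = ww, then w is a prefix of t of length ≥ p, so w begins with a^p; and w is a suffix of t of length ≥ p, so w ends with b^p. That forces |w| ≥ 2p, contradicting |w| = |t|/2 ≤ 2p − 1. So t ∉ L.

Case 3 (vxy inside A₂B₂): t = a^p b^p a^(p−j) b^(p−l) with j + l = |vy|. The first half of t is a prefix of a^p b^p, so it begins with a; the second half is b^((j+l)/2) a^(p−j) b^(p−l), which begins with b. The halves differ, so t ∉ L.

In every case uv⁰xy⁰z = uxz ∉ L.

This contradicts the CFL pumping lemma, which requires uv^i xy^i z ∈ L for all i ≥ 0.
Hence L = {ww : w ∈ {a,b}*} is not context-free. ∎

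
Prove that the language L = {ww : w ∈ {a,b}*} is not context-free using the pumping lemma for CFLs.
Assume for contradiction that L is context-free, and let p ≥ 1 be the pumping length given by the pumping lemma for CFLs.
Choose s = a^p b^p a^p b^p. Then s ∈ L (take w = a^p b^p) and |s| = 4p ≥ p.
By the CFL pumping lemma, s = uvxyz for some u, v, x, y, z with |vxy| ≤ p, |vy| ≥ 1, and uv^i xy^i z ∈ L for every i ≥ 0.

Write s as four blocks A₁ B₁ A₂ B₂ with A₁ = A₂ = a^p and B₁ = B₂ = b^p. Since |vxy| ≤ p, the window vxy lies inside at most two adjacent blocks. Take i = 0 and let t = uxz, so |t| = 4p − |vy| with 1 ≤ |vy| ≤ p. If |t| is odd, t ∉ L immediately, so assume |vy| is even (hence |vy| ≥ 2) and |t|/2 = 2p − |vy|/2, which satisfies p ≤ |t|/2 ≤ 2p − 1.

Case 1 (vxy inside A₁B₁): t = a^(p−j) b^(p−l) a^p b^p with j + l = |vy|. The second half of t has length < 2p, so it is a suffix of the trailing a^p b^p and ends in b; the first half is a^(p−j) b^(p−l) a^((j+l)/2), which ends in a because (j+l)/2 ≥ 1. The halves differ, so t ∉ L.

Case 2 (vxy inside B₁A₂, straddling the middle): t = a^p b^(p−j) a^(p−l) b^p with j + l = |vy|. If t = ww, then w is a prefix of t of length ≥ p, so w begins with a^p; and w is a suffix of t of length ≥ p, so w ends with b^p. That forces |w| ≥ 2p, contradicting |w| = |t|/2 ≤ 2p − 1. So t ∉ L.

Case 3 (vxy inside A₂B₂): t = a^p b^p a^(p−j) b^(p−l) with j + l = |vy|. The first half of t is a prefix of a^p b^p, so it begins with a; the second half is b^((j+l)/2) a^(p−j) b^(p−l), which begins with b. The halves differ, so t ∉ L.

In every case uv⁰xy⁰z = uxz ∉ L.

This contradicts the CFL pumping lemma, which requires uv^i xy^i z ∈ L for all i ≥ 0.
Hence L = {ww : w ∈ {a,b}*} is not context-free. ∎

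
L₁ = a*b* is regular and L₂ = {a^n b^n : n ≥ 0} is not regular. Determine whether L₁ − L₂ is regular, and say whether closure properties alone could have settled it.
No — L₁ − L₂ is not regular.

a*b* − {a^n b^n} = {a^n b^m : n ≠ m}. If this were regular, then its complement intersected with a*b*, namely {a^n b^n : n ≥ 0}, would be regular too (closure under complement and intersection) — contradiction. So L₁ − L₂ is not regular.

Note that the bare facts "L₁ regular, L₂ non-regular" do not settle the question by themselves: the closure of regular languages under ∪, ∩, complement and difference applies only when BOTH operands are regular. With a non-regular operand the result can come out regular or non-regular depending on the specific languages, so one has to work out L₁ − L₂ for this particular pair, as above.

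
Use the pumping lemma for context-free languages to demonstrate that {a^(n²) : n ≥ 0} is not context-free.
Assume for contradiction that L is context-free, and let p ≥ 1 be the pumping length given by the pumping lemma for CFLs.
Choose s = a^(p²). Then s ∈ L and |s| = p² ≥ p.
By the CFL pumping lemma, s = uvxyz for some u, v, x, y, z with |vxy| ≤ p, |vy| ≥ 1, and uv^i xy^i z ∈ L for every i ≥ 0.
All symbols are a's, so only lengths matter: let k = |vy|, with 1 ≤ k ≤ |vxy| ≤ p.

Take i = 2: |uv²xy²z| = p² + k, and p² < p² + k ≤ p² + p < (p + 1)².
So the length lies strictly between consecutive squares and is not a perfect square; uv²xy²z ∉ L.

This contradicts the CFL pumping lemma, which requires uv^i xy^i z ∈ L for all i ≥ 0.
Hence L = {a^(n²) : n ≥ 0} is not context-free. ∎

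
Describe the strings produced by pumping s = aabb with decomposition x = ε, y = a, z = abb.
{xy^i z : i ≥ 0} = {a^(i+1) b^2 : i ≥ 0} = {abb, aabb, aaabb, ...}

With x = ε, y = a, z = abb: Starting with aabb and pumping the first 'a' (z = abb keeps the second 'a'), we get strings with i+1 a's followed by 2 b's for i = 0, 1, 2, ...; note bb is not produced because z always contributes one a.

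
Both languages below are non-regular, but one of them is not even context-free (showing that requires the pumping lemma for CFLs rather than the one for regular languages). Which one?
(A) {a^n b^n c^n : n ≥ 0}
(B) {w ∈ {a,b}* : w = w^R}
(A) {a^n b^n c^n : n ≥ 0}

(A) {a^n b^n c^n : n ≥ 0} requires the CFL pumping lemma.

- {w ∈ {a,b}* : w = w^R} is context-free (but not regular)
  • Can be shown non-regular with the regular pumping lemma
  • After pumping, the string is no longer symmetric

- {a^n b^n c^n : n ≥ 0} is NOT context-free
  • Requires the CFL pumping lemma to prove
  • Cannot maintain three equal counts simultaneously

The CFL pumping lemma is "stronger" in that it can prove non-membership
in the larger class of context-free languages.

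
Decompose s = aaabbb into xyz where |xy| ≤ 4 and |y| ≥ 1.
x = '', y = 'aaab', z = 'bb'

For s = aaabbb and p = 4, one valid decomposition is:
- x = '' (length 0)
- y = 'aaab' (length 4)
- z = 'bb' (length 2)

Verification:
- xyz = '' + 'aaab' + 'bb' = aaabbb ✓
- |xy| = 4 ≤ 4 ✓
- |y| = 4 > 0 ✓

All pumping lemma constraints are satisfied.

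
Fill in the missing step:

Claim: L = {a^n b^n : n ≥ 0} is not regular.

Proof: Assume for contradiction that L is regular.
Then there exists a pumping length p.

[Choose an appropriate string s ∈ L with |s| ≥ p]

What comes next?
s = a^p b^p

This string is in L (has equal a's and b's) and has length 2p ≥ p.
Any decomposition xyz with |xy| ≤ p means y consists only of a's,
so pumping will unbalance the counts.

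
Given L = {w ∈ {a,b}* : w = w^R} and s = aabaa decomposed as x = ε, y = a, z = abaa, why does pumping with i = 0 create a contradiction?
xy⁰z = abaa ∉ L

Pumping with i = 0 replaces y = a by y⁰ = ε:
- Original: s = xyz = aabaa; aabaa reversed is aabaa, the same string, so it is a palindrome and is in L
- Pumped: xy⁰z = ε · ε · abaa = abaa
- abaa reversed is aaba ≠ abaa, so it is not a palindrome and is not in L

The pumping lemma would require xy⁰z ∈ L, so this decomposition yields a contradiction.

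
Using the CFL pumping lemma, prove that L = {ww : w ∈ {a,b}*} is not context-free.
Assume for contradiction that L is context-free, and let p ≥ 1 be the pumping length given by the pumping lemma for CFLs.
Choose s = a^p b^p a^p b^p. Then s ∈ L (take w = a^p b^p) and |s| = 4p ≥ p.
By the CFL pumping lemma, s = uvxyz for some u, v, x, y, z with |vxy| ≤ p, |vy| ≥ 1, and uv^i xy^i z ∈ L for every i ≥ 0.

Write s as four blocks A₁ B₁ A₂ B₂ with A₁ = A₂ = a^p and B₁ = B₂ = b^p. Since |vxy| ≤ p, the window vxy lies inside at most two adjacent blocks. Take i = 0 and let t = uxz, so |t| = 4p − |vy| with 1 ≤ |vy| ≤ p. If |t| is odd, t ∉ L immediately, so assume |vy| is even (hence |vy| ≥ 2) and |t|/2 = 2p − |vy|/2, which satisfies p ≤ |t|/2 ≤ 2p − 1.

Case 1 (vxy inside A₁B₁): t = a^(p−j) b^(p−l) a^p b^p with j + l = |vy|. The second half of t has length < 2p, so it is a suffix of the trailing a^p b^p and ends in b; the first half is a^(p−j) b^(p−l) a^((j+l)/2), which ends in a because (j+l)/2 ≥ 1. The halves differ, so t ∉ L.

Case 2 (vxy inside B₁A₂, straddling the middle): t = a^p b^(p−j) a^(p−l) b^p with j + l = |vy|. If t = ww, then w is a prefix of t of length ≥ p, so w begins with a^p; and w is a suffix of t of length ≥ p, so w ends with b^p. That forces |w| ≥ 2p, contradicting |w| = |t|/2 ≤ 2p − 1. So t ∉ L.

Case 3 (vxy inside A₂B₂): t = a^p b^p a^(p−j) b^(p−l) with j + l = |vy|. The first half of t is a prefix of a^p b^p, so it begins with a; the second half is b^((j+l)/2) a^(p−j) b^(p−l), which begins with b. The halves differ, so t ∉ L.

In every case uv⁰xy⁰z = uxz ∉ L.

This contradicts the CFL pumping lemma, which requires uv^i xy^i z ∈ L for all i ≥ 0.
Hence L = {ww : w ∈ {a,b}*} is not context-free. ∎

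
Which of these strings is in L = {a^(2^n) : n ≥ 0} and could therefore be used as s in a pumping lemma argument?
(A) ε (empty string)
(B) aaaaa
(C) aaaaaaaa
(C) aaaaaaaa

The pumping lemma is applied to a string s that lies in L, so first check membership of each option:
- (A) ε has length 0, which is not a power of 2, so it is not in L ✗
- (B) aaaaa has length 5, strictly between 2^2 = 4 and 2^3 = 8, so it is not in L ✗
- (C) aaaaaaaa has length 8 = 2^3, so it is in L ✓

Only (C) aaaaaaaa is in L, so it is the only candidate that could play the role of s.
(In a complete proof one picks s in terms of the pumping length p so that |s| ≥ p is guaranteed; a fixed string like aaaaaaaa illustrates the shape of such an s.)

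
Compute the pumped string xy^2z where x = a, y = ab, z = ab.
aababab

Given x = 'a', y = 'ab', z = 'ab' and i = 2:

xy^2z = x + y·y·...·y (2 times) + z
       = 'a' + 'ab'^2 + 'ab'
       = 'a' + 'abab' + 'ab'
       = 'aababab'

The pumped string is 'aababab' with length 7.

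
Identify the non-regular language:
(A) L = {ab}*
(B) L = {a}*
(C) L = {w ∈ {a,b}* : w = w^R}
(C) {w ∈ {a,b}* : w = w^R}

(C) L = {w ∈ {a,b}* : w = w^R} is NOT regular.

The pumping lemma can be used to prove this:
After pumping, the string is no longer symmetric

The other languages are regular because they can be recognized by finite automata.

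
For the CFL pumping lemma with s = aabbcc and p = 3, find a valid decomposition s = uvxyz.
u='aa', v='b', x='b', y='c', z='c'

For s = aabbcc with pumping length p = 3:

One valid decomposition:
- u = 'aa'
- v = 'b'
- x = 'b'
- y = 'c'
- z = 'c'

Verification:
- uvxyz = 'aa' + 'b' + 'b' + 'c' + 'c' = aabbcc ✓
- |vxy| = |'bbc'| = 3 ≤ 3 ✓
- |vy| = |'bc'| = 2 > 0 ✓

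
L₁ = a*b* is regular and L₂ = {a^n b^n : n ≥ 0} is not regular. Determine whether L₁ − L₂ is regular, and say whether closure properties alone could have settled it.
No — L₁ − L₂ is not regular.

a*b* − {a^n b^n} = {a^n b^m : n ≠ m}. If this were regular, then its complement intersected with a*b*, namely {a^n b^n : n ≥ 0}, would be regular too (closure under complement and intersection) — contradiction. So L₁ − L₂ is not regular.

Note that the bare facts "L₁ regular, L₂ non-regular" do not settle the question by themselves: the closure of regular languages under ∪, ∩, complement and difference applies only when BOTH operands are regular. With a non-regular operand the result can come out regular or non-regular depending on the specific languages, so one has to work out L₁ − L₂ for this particular pair, as above.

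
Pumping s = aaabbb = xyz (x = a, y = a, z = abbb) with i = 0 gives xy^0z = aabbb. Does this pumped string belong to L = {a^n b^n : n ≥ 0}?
No

xy⁰z = a · ε · abbb = aabbb.
aabbb has 2 a's and 3 b's; 2 ≠ 3, so it is not in L.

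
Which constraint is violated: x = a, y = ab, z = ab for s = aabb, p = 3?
Violated: xyz = s

The decomposition x = a, y = ab, z = ab for s = aabb with p = 3
violates the constraint: xyz = s

xyz = 'a' + 'ab' + 'ab' = 'aabab' ≠ 'aabb' = s. The decomposition doesn't reconstruct s.

Pumping lemma constraints:
1. xyz = s (decomposition is valid)
2. |xy| ≤ p
3. |y| > 0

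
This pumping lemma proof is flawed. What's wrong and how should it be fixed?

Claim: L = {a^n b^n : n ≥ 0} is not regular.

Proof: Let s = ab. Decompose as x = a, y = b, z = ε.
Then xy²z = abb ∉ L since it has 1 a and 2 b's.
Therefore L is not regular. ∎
Error: The string s = ab might be shorter than the pumping length p.

Correction: Choose s = a^p b^p to ensure |s| ≥ p. Also, the decomposition is wrong: with |xy| ≤ p, y cannot include b's when s starts with p a's.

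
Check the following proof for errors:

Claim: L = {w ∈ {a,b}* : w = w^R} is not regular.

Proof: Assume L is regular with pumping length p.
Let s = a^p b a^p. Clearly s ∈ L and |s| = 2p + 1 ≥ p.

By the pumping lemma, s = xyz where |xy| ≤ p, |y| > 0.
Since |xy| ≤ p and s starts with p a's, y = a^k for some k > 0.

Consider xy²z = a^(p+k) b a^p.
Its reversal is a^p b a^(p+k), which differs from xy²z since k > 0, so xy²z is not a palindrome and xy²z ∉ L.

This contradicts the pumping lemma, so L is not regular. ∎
The proof is correct.

This proof is valid because:
1. s = a^p b a^p is in L and is chosen in terms of p, so |s| ≥ p holds for every p
2. The decomposition analysis is correct: |xy| ≤ p forces y to lie inside the leading a's
3. The contradiction is valid: a^(p+k) b a^p has more a's before the b than after it, so it is not a palindrome
4. The conclusion follows logically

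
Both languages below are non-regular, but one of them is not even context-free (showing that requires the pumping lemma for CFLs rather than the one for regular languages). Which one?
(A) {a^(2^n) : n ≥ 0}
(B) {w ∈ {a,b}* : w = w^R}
(A) {a^(2^n) : n ≥ 0}

(A) {a^(2^n) : n ≥ 0} requires the CFL pumping lemma.

- {w ∈ {a,b}* : w = w^R} is context-free (but not regular)
  • Can be shown non-regular with the regular pumping lemma
  • After pumping, the string is no longer symmetric

- {a^(2^n) : n ≥ 0} is NOT context-free
  • Requires the CFL pumping lemma to prove
  • Gaps between powers of 2 grow exponentially

The CFL pumping lemma is "stronger" in that it can prove non-membership
in the larger class of context-free languages.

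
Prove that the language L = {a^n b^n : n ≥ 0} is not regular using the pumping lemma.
Assume for contradiction that L is regular, and let p ≥ 1 be the pumping length given by the pumping lemma.
Choose s = a^p b^p. Then s ∈ L and |s| = 2p ≥ p.
By the pumping lemma, s = xyz for some x, y, z with |xy| ≤ p, |y| ≥ 1, and xy^i z ∈ L for every i ≥ 0.
Since |xy| ≤ p and the first p symbols of s are all a's, we must have y = a^k for some k with 1 ≤ k ≤ p.

Take i = 3: xy³z = a^(p + 2k) b^p.
This string has p + 2k a's but p b's, and p + 2k > p because k ≥ 1. So xy³z ∉ L.

This contradicts the pumping lemma, which requires xy^i z ∈ L for all i ≥ 0.
Hence L = {a^n b^n : n ≥ 0} is not regular. ∎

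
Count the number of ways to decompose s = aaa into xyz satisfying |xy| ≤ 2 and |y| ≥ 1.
3

For s = 'aaa' with pumping length p = 2:

Constraints: |xy| ≤ 2, |y| > 0

Valid decompositions (|xy| ≤ p, |y| ≥ 1):
  • x='', y='a', z='aa'
  • x='a', y='a', z='a'
  • x='', y='aa', z='a'

Total count: 3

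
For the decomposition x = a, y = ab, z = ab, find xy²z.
aababab

Given x = 'a', y = 'ab', z = 'ab' and i = 2:

xy^2z = x + y·y·...·y (2 times) + z
       = 'a' + 'ab'^2 + 'ab'
       = 'a' + 'abab' + 'ab'
       = 'aababab'

The pumped string is 'aababab' with length 7.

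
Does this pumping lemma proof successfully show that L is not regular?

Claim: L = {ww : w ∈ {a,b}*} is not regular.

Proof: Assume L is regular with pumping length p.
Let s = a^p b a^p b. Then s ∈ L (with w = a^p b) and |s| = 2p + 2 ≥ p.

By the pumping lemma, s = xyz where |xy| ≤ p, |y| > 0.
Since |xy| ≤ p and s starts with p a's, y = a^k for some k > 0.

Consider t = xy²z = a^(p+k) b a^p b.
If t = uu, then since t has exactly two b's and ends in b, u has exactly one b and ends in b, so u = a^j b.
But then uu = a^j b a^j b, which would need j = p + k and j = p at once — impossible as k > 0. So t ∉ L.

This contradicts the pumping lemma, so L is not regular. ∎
The proof is correct.

This proof is valid because:
1. s = a^p b a^p b is in L and is chosen in terms of p, so |s| ≥ p holds for every p
2. The decomposition analysis is correct: |xy| ≤ p forces y to lie inside the leading a's
3. The contradiction is valid: the argument shows a^(p+k) b a^p b cannot be split into two equal halves
4. The conclusion follows logically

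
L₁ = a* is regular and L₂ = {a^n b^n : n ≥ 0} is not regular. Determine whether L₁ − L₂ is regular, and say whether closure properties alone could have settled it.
Yes — L₁ − L₂ is regular.

The only string of a* that lies in {a^n b^n} is ε, so L₁ − L₂ = a* − {ε} = a⁺ = aa*, which is regular.

Note that the bare facts "L₁ regular, L₂ non-regular" do not settle the question by themselves: the closure of regular languages under ∪, ∩, complement and difference applies only when BOTH operands are regular. With a non-regular operand the result can come out regular or non-regular depending on the specific languages, so one has to work out L₁ − L₂ for this particular pair, as above.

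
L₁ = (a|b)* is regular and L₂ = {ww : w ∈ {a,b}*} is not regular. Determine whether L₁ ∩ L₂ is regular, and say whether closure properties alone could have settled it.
No — L₁ ∩ L₂ is not regular.

(a|b)* is all strings over {a,b}, so L₁ ∩ L₂ = {ww : w ∈ {a,b}*} = L₂ itself, which is not regular (pump s = a^p b a^p b).

Note that the bare facts "L₁ regular, L₂ non-regular" do not settle the question by themselves: the closure of regular languages under ∪, ∩, complement and difference applies only when BOTH operands are regular. With a non-regular operand the result can come out regular or non-regular depending on the specific languages, so one has to work out L₁ ∩ L₂ for this particular pair, as above.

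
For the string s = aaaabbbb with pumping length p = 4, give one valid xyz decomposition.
x = '', y = 'aaa', z = 'abbbb'

For s = aaaabbbb and p = 4, one valid decomposition is:
- x = '' (length 0)
- y = 'aaa' (length 3)
- z = 'abbbb' (length 5)

Verification:
- xyz = '' + 'aaa' + 'abbbb' = aaaabbbb ✓
- |xy| = 3 ≤ 4 ✓
- |y| = 3 > 0 ✓

All pumping lemma constraints are satisfied.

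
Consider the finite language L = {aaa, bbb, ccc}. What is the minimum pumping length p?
p = 4

For a finite language L, the pumping lemma holds vacuously if p > max|s| for s ∈ L.

The longest string in L = {aaa, bbb, ccc} has length 3.
If p = 4, then no string s ∈ L has |s| ≥ p, so the condition is vacuously true.

The minimum pumping length is p = 4.

Why no smaller p works: for any p ≤ 3, the longest string s ∈ L has |s| = 3 ≥ p, so it would
have to be pumpable; but pumping up (i = 2, 3, ...) produces ever longer strings, which cannot all lie in the
finite language L. So the pumping property fails for every p ≤ 3.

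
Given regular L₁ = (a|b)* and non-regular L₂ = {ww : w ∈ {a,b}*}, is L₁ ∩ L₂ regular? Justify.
No — L₁ ∩ L₂ is not regular.

(a|b)* is all strings over {a,b}, so L₁ ∩ L₂ = {ww : w ∈ {a,b}*} = L₂ itself, which is not regular (pump s = a^p b a^p b).

Note that the bare facts "L₁ regular, L₂ non-regular" do not settle the question by themselves: the closure of regular languages under ∪, ∩, complement and difference applies only when BOTH operands are regular. With a non-regular operand the result can come out regular or non-regular depending on the specific languages, so one has to work out L₁ ∩ L₂ for this particular pair, as above.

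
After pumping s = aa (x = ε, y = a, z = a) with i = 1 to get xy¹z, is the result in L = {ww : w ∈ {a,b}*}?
Yes

xy¹z = ε · a · a = aa.
aa splits into halves a · a, which are equal, so it is in L (w = a).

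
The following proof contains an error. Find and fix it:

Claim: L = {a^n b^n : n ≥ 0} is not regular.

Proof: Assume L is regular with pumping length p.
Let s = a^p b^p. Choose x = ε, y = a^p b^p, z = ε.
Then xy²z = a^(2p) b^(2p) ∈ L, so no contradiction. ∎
Error: The decomposition violates |xy| ≤ p. With y = a^p b^p, |xy| = |y| = 2p > p. (The proof also miscomputes xy²z, which would be a^p b^p a^p b^p rather than a^(2p) b^(2p), and it wrongly treats one harmless decomposition as settling the matter — the prover does not get to choose the decomposition.)

Correction: The pumping lemma requires |xy| ≤ p, and the argument must handle every decomposition satisfying |xy| ≤ p, |y| ≥ 1. Since s starts with p a's, any such y consists only of a's, say y = a^k with k ≥ 1. Then xy²z = a^(p+k) b^p has unequal numbers of a's and b's, so xy²z ∉ L — the required contradiction.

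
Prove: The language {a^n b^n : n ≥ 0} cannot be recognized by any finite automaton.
Assume for contradiction that L is regular, and let p ≥ 1 be the pumping length given by the pumping lemma.
Choose s = a^p b^p. Then s ∈ L and |s| = 2p ≥ p.
By the pumping lemma, s = xyz for some x, y, z with |xy| ≤ p, |y| ≥ 1, and xy^i z ∈ L for every i ≥ 0.
Since |xy| ≤ p and the first p symbols of s are all a's, we must have y = a^k for some k with 1 ≤ k ≤ p.

Take i = 2: xy²z = a^(p + k) b^p.
This string has p + k a's but p b's, and p + k > p because k ≥ 1. So xy²z ∉ L.

This contradicts the pumping lemma, which requires xy^i z ∈ L for all i ≥ 0.
Hence L = {a^n b^n : n ≥ 0} is not regular. ∎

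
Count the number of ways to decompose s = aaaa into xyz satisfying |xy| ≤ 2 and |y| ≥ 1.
3

For s = 'aaaa' with pumping length p = 2:

Constraints: |xy| ≤ 2, |y| > 0

Valid decompositions (|xy| ≤ p, |y| ≥ 1):
  • x='', y='a', z='aaa'
  • x='a', y='a', z='aa'
  • x='', y='aa', z='aa'

Total count: 3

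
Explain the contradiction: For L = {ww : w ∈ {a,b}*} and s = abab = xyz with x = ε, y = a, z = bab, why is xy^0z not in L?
xy⁰z = bab ∉ L

Pumping with i = 0 replaces y = a by y⁰ = ε:
- Original: s = xyz = abab; abab splits into halves ab · ab, which are equal, so it is in L (w = ab)
- Pumped: xy⁰z = ε · ε · bab = bab
- bab has odd length 3, so it cannot be written as ww and is not in L

The pumping lemma would require xy⁰z ∈ L, so this decomposition yields a contradiction.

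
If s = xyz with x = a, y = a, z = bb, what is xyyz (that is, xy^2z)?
aaabb

Given x = 'a', y = 'a', z = 'bb' and i = 2:

xy^2z = x + y·y·...·y (2 times) + z
       = 'a' + 'a'^2 + 'bb'
       = 'a' + 'aa' + 'bb'
       = 'aaabb'

The pumped string is 'aaabb' with length 5.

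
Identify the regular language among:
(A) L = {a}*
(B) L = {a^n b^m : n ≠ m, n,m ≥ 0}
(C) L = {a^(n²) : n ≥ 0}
(A) {a}*

(A) L = {a}* is regular.

This can be recognized by a finite automaton (DFA/NFA).
Regular expressions like {a}* define regular languages.

The other choices are not regular:
- {a^n b^m : n ≠ m, n,m ≥ 0}: After pumping a's, we can make n = m
- {a^(n²) : n ≥ 0}: After pumping, length is no longer a perfect square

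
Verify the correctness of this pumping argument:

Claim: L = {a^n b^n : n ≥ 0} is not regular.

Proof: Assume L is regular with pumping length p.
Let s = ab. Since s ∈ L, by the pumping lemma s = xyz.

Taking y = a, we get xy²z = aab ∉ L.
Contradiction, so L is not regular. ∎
The proof is INCORRECT.

Error: The string s = ab may be shorter than p.
The pumping lemma only applies to strings with |s| ≥ p, and p is not under our control.
We must choose s in terms of p, e.g. s = a^p b^p, to ensure |s| ≥ p.
(The proof also fixes one particular y; a valid argument must handle every decomposition with |xy| ≤ p and |y| ≥ 1 — for s = a^p b^p this forces y = a^k, and then xy²z = a^(p+k) b^p ∉ L.)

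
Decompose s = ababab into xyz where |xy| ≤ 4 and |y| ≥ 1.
x = 'aba', y = 'b', z = 'ab'

For s = ababab and p = 4, one valid decomposition is:
- x = 'aba' (length 3)
- y = 'b' (length 1)
- z = 'ab' (length 2)

Verification:
- xyz = 'aba' + 'b' + 'ab' = ababab ✓
- |xy| = 4 ≤ 4 ✓
- |y| = 1 > 0 ✓

All pumping lemma constraints are satisfied.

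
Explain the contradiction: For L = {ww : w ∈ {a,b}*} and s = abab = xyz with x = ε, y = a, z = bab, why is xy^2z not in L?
xy²z = aabab ∉ L

Pumping with i = 2 replaces y = a by y² = aa:
- Original: s = xyz = abab; abab splits into halves ab · ab, which are equal, so it is in L (w = ab)
- Pumped: xy²z = ε · aa · bab = aabab
- aabab has odd length 5, so it cannot be written as ww and is not in L

The pumping lemma would require xy²z ∈ L, so this decomposition yields a contradiction.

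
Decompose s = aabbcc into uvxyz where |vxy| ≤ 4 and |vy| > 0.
u='a', v='a', x='bb', y='c', z='c'

For s = aabbcc with pumping length p = 4:

One valid decomposition:
- u = 'a'
- v = 'a'
- x = 'bb'
- y = 'c'
- z = 'c'

Verification:
- uvxyz = 'a' + 'a' + 'bb' + 'c' + 'c' = aabbcc ✓
- |vxy| = |'abbc'| = 4 ≤ 4 ✓
- |vy| = |'ac'| = 2 > 0 ✓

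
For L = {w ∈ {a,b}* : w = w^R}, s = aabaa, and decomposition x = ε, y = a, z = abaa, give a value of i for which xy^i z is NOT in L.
i = 0

xy⁰z = ε · ε · abaa = abaa; abaa reversed is aaba ≠ abaa, so it is not a palindrome and is not in L.
(Other choices also work, e.g. i = 2, 3; only i = 1 is guaranteed to stay in L since xy¹z = s.)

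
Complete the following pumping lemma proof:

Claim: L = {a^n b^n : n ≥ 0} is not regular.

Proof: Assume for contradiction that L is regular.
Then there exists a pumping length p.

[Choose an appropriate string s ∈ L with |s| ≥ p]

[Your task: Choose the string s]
s = a^p b^p

This string is in L (has equal a's and b's) and has length 2p ≥ p.
Any decomposition xyz with |xy| ≤ p means y consists only of a's,
so pumping will unbalance the counts.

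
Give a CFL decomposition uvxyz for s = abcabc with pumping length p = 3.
u='ab', v='c', x='a', y='b', z='c'

For s = abcabc with pumping length p = 3:

One valid decomposition:
- u = 'ab'
- v = 'c'
- x = 'a'
- y = 'b'
- z = 'c'

Verification:
- uvxyz = 'ab' + 'c' + 'a' + 'b' + 'c' = abcabc ✓
- |vxy| = |'cab'| = 3 ≤ 3 ✓
- |vy| = |'cb'| = 2 > 0 ✓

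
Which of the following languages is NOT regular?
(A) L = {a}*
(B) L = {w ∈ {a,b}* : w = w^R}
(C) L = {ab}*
(B) {w ∈ {a,b}* : w = w^R}

(B) L = {w ∈ {a,b}* : w = w^R} is NOT regular.

The pumping lemma can be used to prove this:
After pumping, the string is no longer symmetric

The other languages are regular because they can be recognized by finite automata.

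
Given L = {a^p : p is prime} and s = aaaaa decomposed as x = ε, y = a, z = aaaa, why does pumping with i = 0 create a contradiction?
xy⁰z = aaaa ∉ L

Pumping with i = 0 replaces y = a by y⁰ = ε:
- Original: s = xyz = aaaaa; aaaaa has length 5, which is prime, so it is in L
- Pumped: xy⁰z = ε · ε · aaaa = aaaa
- aaaa has length 4 = 2 × 2, which is not prime, so it is not in L

The pumping lemma would require xy⁰z ∈ L, so this decomposition yields a contradiction.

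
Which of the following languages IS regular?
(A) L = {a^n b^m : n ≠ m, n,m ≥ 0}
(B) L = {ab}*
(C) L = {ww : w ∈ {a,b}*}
(B) {ab}*

(B) L = {ab}* is regular.

This can be recognized by a finite automaton (DFA/NFA).
Regular expressions like {ab}* define regular languages.

The other choices are not regular:
- {ww : w ∈ {a,b}*}: After pumping, the two halves no longer match
- {a^n b^m : n ≠ m, n,m ≥ 0}: After pumping a's, we can make n = m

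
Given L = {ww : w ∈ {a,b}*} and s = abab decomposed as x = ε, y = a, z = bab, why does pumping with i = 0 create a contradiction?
xy⁰z = bab ∉ L

Pumping with i = 0 replaces y = a by y⁰ = ε:
- Original: s = xyz = abab; abab splits into halves ab · ab, which are equal, so it is in L (w = ab)
- Pumped: xy⁰z = ε · ε · bab = bab
- bab has odd length 3, so it cannot be written as ww and is not in L

The pumping lemma would require xy⁰z ∈ L, so this decomposition yields a contradiction.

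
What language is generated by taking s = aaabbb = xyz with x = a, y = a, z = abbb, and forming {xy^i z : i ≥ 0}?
{xy^i z : i ≥ 0} = {a^(2+i) b^3 : i ≥ 0} = {aabbb, aaabbb, aaaabbb, ...}

With x = a, y = a, z = abbb: Starting with aaabbb and pumping the second 'a', we get strings with 2+i a's followed by 3 b's for i = 0, 1, 2, ...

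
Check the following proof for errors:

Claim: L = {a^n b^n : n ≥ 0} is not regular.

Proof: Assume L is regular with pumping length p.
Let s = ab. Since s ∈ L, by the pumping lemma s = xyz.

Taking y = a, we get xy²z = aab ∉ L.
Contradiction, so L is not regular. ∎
The proof is INCORRECT.

Error: The string s = ab may be shorter than p.
The pumping lemma only applies to strings with |s| ≥ p, and p is not under our control.
We must choose s in terms of p, e.g. s = a^p b^p, to ensure |s| ≥ p.
(The proof also fixes one particular y; a valid argument must handle every decomposition with |xy| ≤ p and |y| ≥ 1 — for s = a^p b^p this forces y = a^k, and then xy²z = a^(p+k) b^p ∉ L.)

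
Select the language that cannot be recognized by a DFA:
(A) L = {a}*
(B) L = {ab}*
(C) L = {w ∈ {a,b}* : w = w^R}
(C) {w ∈ {a,b}* : w = w^R}

(C) L = {w ∈ {a,b}* : w = w^R} is NOT regular.

The pumping lemma can be used to prove this:
After pumping, the string is no longer symmetric

The other languages are regular because they can be recognized by finite automata.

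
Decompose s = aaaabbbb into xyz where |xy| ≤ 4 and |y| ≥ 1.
x = 'aaa', y = 'a', z = 'bbbb'

For s = aaaabbbb and p = 4, one valid decomposition is:
- x = 'aaa' (length 3)
- y = 'a' (length 1)
- z = 'bbbb' (length 4)

Verification:
- xyz = 'aaa' + 'a' + 'bbbb' = aaaabbbb ✓
- |xy| = 4 ≤ 4 ✓
- |y| = 1 > 0 ✓

All pumping lemma constraints are satisfied.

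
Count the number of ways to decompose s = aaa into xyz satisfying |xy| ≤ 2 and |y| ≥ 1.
3

For s = 'aaa' with pumping length p = 2:

Constraints: |xy| ≤ 2, |y| > 0

Valid decompositions (|xy| ≤ p, |y| ≥ 1):
  • x='', y='a', z='aa'
  • x='a', y='a', z='a'
  • x='', y='aa', z='a'

Total count: 3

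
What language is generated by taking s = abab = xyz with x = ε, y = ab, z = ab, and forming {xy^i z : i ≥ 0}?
{xy^i z : i ≥ 0} = {(ab)^(i+1) : i ≥ 0} = {ab, abab, ababab, ...}

With x = ε, y = ab, z = ab: Pumping 'ab' gives strings of alternating a's and b's.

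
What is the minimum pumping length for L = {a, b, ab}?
p = 3

For a finite language L, the pumping lemma holds vacuously if p > max|s| for s ∈ L.

The longest string in L = {a, b, ab} has length 2.
If p = 3, then no string s ∈ L has |s| ≥ p, so the condition is vacuously true.

The minimum pumping length is p = 3.

Why no smaller p works: for any p ≤ 2, the longest string s ∈ L has |s| = 2 ≥ p, so it would
have to be pumpable; but pumping up (i = 2, 3, ...) produces ever longer strings, which cannot all lie in the
finite language L. So the pumping property fails for every p ≤ 2.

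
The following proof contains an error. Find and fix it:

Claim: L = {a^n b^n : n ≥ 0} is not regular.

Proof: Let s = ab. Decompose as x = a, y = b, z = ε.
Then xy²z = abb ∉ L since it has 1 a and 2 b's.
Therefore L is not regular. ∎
Error: The string s = ab might be shorter than the pumping length p.

Correction: Choose s = a^p b^p to ensure |s| ≥ p. Also, the decomposition is wrong: with |xy| ≤ p, y cannot include b's when s starts with p a's.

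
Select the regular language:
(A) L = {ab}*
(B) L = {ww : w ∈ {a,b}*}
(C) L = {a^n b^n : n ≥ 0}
(A) {ab}*

(A) L = {ab}* is regular.

This can be recognized by a finite automaton (DFA/NFA).
Regular expressions like {ab}* define regular languages.

The other choices are not regular:
- {ww : w ∈ {a,b}*}: After pumping, the two halves no longer match
- {a^n b^n : n ≥ 0}: After pumping, the number of a's and b's become unequal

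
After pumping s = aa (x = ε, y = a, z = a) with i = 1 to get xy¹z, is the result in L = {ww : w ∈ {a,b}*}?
Yes

xy¹z = ε · a · a = aa.
aa splits into halves a · a, which are equal, so it is in L (w = a).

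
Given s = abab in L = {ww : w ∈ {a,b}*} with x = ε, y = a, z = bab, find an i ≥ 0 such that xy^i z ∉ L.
i = 2

xy²z = ε · aa · bab = aabab; aabab has odd length 5, so it cannot be written as ww and is not in L.
(Other choices also work, e.g. i = 0, 3; only i = 1 is guaranteed to stay in L since xy¹z = s.)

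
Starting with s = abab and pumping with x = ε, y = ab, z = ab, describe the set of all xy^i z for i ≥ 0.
{xy^i z : i ≥ 0} = {(ab)^(i+1) : i ≥ 0} = {ab, abab, ababab, ...}

With x = ε, y = ab, z = ab: Pumping 'ab' gives strings of alternating a's and b's.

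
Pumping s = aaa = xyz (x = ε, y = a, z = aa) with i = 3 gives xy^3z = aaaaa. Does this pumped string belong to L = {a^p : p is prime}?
Yes

xy³z = ε · aaa · aa = aaaaa.
aaaaa has length 5, which is prime, so it is in L.
(A single pumped string landing in L is not a contradiction by itself; a non-regularity proof needs some i for which xy^i z ∉ L, for every admissible decomposition.)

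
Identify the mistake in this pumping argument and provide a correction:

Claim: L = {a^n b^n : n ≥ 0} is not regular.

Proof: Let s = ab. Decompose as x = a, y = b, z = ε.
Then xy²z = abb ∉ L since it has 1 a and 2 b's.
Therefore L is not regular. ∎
Error: The string s = ab might be shorter than the pumping length p.

Correction: Choose s = a^p b^p to ensure |s| ≥ p. Also, the decomposition is wrong: with |xy| ≤ p, y cannot include b's when s starts with p a's.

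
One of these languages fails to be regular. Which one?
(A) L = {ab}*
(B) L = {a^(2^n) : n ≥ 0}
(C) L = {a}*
(B) {a^(2^n) : n ≥ 0}

(B) L = {a^(2^n) : n ≥ 0} is NOT regular.

The pumping lemma can be used to prove this:
After pumping, length is no longer a power of 2

The other languages are regular because they can be recognized by finite automata.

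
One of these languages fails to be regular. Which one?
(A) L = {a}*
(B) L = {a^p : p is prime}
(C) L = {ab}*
(B) {a^p : p is prime}

(B) L = {a^p : p is prime} is NOT regular.

The pumping lemma can be used to prove this:
After pumping, the length becomes composite

The other languages are regular because they can be recognized by finite automata.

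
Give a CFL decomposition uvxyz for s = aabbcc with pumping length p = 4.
u='a', v='a', x='bb', y='c', z='c'

For s = aabbcc with pumping length p = 4:

One valid decomposition:
- u = 'a'
- v = 'a'
- x = 'bb'
- y = 'c'
- z = 'c'

Verification:
- uvxyz = 'a' + 'a' + 'bb' + 'c' + 'c' = aabbcc ✓
- |vxy| = |'abbc'| = 4 ≤ 4 ✓
- |vy| = |'ac'| = 2 > 0 ✓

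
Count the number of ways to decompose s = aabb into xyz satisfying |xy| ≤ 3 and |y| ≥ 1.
6

For s = 'aabb' with pumping length p = 3:

Constraints: |xy| ≤ 3, |y| > 0

Valid decompositions (|xy| ≤ p, |y| ≥ 1):
  • x='', y='a', z='abb'
  • x='a', y='a', z='bb'
  • x='', y='aa', z='bb'
  • x='aa', y='b', z='b'
  • x='a', y='ab', z='b'
  • x='', y='aab', z='b'

Total count: 6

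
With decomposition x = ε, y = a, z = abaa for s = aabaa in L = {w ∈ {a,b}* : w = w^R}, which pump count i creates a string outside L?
i = 0

xy⁰z = ε · ε · abaa = abaa; abaa reversed is aaba ≠ abaa, so it is not a palindrome and is not in L.
(Other choices also work, e.g. i = 2, 3; only i = 1 is guaranteed to stay in L since xy¹z = s.)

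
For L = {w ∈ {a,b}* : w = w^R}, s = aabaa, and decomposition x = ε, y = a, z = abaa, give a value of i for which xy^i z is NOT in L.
i = 0

xy⁰z = ε · ε · abaa = abaa; abaa reversed is aaba ≠ abaa, so it is not a palindrome and is not in L.
(Other choices also work, e.g. i = 2, 3; only i = 1 is guaranteed to stay in L since xy¹z = s.)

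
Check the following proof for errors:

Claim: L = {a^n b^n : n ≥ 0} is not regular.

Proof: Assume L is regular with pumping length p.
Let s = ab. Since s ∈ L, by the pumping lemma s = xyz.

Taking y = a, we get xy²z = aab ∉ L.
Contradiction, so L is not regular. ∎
The proof is INCORRECT.

Error: The string s = ab may be shorter than p.
The pumping lemma only applies to strings with |s| ≥ p, and p is not under our control.
We must choose s in terms of p, e.g. s = a^p b^p, to ensure |s| ≥ p.
(The proof also fixes one particular y; a valid argument must handle every decomposition with |xy| ≤ p and |y| ≥ 1 — for s = a^p b^p this forces y = a^k, and then xy²z = a^(p+k) b^p ∉ L.)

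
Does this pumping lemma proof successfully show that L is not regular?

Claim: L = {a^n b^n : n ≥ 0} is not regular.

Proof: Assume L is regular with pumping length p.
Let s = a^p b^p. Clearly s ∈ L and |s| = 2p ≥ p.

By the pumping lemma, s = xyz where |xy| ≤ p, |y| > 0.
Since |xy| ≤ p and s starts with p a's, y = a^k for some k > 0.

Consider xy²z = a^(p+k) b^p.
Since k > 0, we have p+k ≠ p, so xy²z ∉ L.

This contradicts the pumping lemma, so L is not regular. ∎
The proof is correct.

This proof is valid because:
1. The string s = a^p b^p is correctly in L
2. The decomposition analysis is correct: y must consist only of a's
3. The contradiction is valid: pumping increases a's but not b's
4. The conclusion follows logically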